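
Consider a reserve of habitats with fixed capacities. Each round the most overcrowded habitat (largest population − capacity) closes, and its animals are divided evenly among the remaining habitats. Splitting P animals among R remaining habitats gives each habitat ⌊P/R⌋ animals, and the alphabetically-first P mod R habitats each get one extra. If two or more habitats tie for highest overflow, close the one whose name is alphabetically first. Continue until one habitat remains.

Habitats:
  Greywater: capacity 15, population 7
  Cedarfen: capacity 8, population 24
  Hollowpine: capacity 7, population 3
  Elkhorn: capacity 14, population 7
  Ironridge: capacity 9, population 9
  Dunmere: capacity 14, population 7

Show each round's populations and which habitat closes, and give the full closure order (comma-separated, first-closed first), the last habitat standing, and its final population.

Closure order: Cedarfen, Ironridge, Hollowpine, Dunmere, Elkhorn
Last habitat: Greywater with 57 animals

Round 1: Cedarfen=24 Dunmere=7 Elkhorn=7 Greywater=7 Hollowpine=3 Ironridge=9 → close Cedarfen (overflow 16)
  24÷5 = 4 each, +1 to first 4
Round 2: Dunmere=12 Elkhorn=12 Greywater=12 Hollowpine=8 Ironridge=13 → close Ironridge (overflow 4)
  13÷4 = 3 each, +1 to first 1
Round 3: Dunmere=16 Elkhorn=15 Greywater=15 Hollowpine=11 → close Hollowpine (overflow 4)
  11÷3 = 3 each, +1 to first 2
Round 4: Dunmere=20 Elkhorn=19 Greywater=18 → close Dunmere (overflow 6)
  20÷2 = 10 each, +1 to first 0
Round 5: Elkhorn=29 Greywater=28 → close Elkhorn (overflow 15)
  29÷1 = 29 each, +1 to first 0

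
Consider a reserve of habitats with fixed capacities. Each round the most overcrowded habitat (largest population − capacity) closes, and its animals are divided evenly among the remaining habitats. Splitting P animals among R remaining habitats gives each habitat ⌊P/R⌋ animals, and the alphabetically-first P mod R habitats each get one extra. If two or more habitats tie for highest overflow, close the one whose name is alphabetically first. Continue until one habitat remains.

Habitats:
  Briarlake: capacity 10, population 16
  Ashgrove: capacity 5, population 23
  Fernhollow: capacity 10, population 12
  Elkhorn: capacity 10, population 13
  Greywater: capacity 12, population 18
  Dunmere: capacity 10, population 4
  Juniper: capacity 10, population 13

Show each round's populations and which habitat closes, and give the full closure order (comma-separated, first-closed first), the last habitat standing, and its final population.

Round 1: Ashgrove=23 Briarlake=16 Dunmere=4 Elkhorn=13 Fernhollow=12 Greywater=18 Juniper=13 → close Ashgrove (overflow 18)
  23÷6 = 3 each, +1 to first 5
Round 2: Briarlake=20 Dunmere=8 Elkhorn=17 Fernhollow=16 Greywater=22 Juniper=16 → close Briarlake (overflow 10)
  20÷5 = 4 each, +1 to first 0
Round 3: Dunmere=12 Elkhorn=21 Fernhollow=20 Greywater=26 Juniper=20 → close Greywater (overflow 14)
  26÷4 = 6 each, +1 to first 2
Round 4: Dunmere=19 Elkhorn=28 Fernhollow=26 Juniper=26 → close Elkhorn (overflow 18)
  28÷3 = 9 each, +1 to first 1
Round 5: Dunmere=29 Fernhollow=35 Juniper=35 → close Fernhollow (overflow 25)
  35÷2 = 17 each, +1 to first 1
Round 6: Dunmere=47 Juniper=52 → close Juniper (overflow 42)
  52÷1 = 52 each, +1 to first 0

Closure order: Ashgrove, Briarlake, Greywater, Elkhorn, Fernhollow, Juniper
Last habitat: Dunmere with 99 animals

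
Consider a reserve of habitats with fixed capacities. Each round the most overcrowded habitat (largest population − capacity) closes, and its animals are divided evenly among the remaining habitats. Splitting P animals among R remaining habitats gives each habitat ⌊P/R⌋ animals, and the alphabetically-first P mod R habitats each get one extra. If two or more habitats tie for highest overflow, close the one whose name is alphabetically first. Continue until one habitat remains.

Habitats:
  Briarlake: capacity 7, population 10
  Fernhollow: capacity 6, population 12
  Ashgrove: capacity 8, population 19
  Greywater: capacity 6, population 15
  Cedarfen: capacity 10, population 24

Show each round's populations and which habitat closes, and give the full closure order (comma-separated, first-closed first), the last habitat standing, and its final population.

Round 1: Ashgrove=19 Briarlake=10 Cedarfen=24 Fernhollow=12 Greywater=15 → close Cedarfen (overflow 14)
  24÷4 = 6 each, +1 to first 0
Round 2: Ashgrove=25 Briarlake=16 Fernhollow=18 Greywater=21 → close Ashgrove (overflow 17)
  25÷3 = 8 each, +1 to first 1
Round 3: Briarlake=25 Fernhollow=26 Greywater=29 → close Greywater (overflow 23)
  29÷2 = 14 each, +1 to first 1
Round 4: Briarlake=40 Fernhollow=40 → close Fernhollow (overflow 34)
  40÷1 = 40 each, +1 to first 0

Closure order: Cedarfen, Ashgrove, Greywater, Fernhollow
Last habitat: Briarlake with 80 animals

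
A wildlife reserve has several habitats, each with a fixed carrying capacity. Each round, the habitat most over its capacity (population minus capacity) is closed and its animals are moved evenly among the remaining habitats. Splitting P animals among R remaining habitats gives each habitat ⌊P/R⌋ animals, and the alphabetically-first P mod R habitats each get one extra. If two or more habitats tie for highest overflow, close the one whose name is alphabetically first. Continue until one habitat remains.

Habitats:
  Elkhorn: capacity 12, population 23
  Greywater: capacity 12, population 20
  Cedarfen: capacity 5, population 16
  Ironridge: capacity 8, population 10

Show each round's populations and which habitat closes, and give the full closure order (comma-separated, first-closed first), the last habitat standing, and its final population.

Round 1: Cedarfen=16 Elkhorn=23 Greywater=20 Ironridge=10 → close Cedarfen (overflow 11)
  16÷3 = 5 each, +1 to first 1
Round 2: Elkhorn=29 Greywater=25 Ironridge=15 → close Elkhorn (overflow 17)
  29÷2 = 14 each, +1 to first 1
Round 3: Greywater=40 Ironridge=29 → close Greywater (overflow 28)
  40÷1 = 40 each, +1 to first 0

Closure order: Cedarfen, Elkhorn, Greywater
Last habitat: Ironridge with 69 animals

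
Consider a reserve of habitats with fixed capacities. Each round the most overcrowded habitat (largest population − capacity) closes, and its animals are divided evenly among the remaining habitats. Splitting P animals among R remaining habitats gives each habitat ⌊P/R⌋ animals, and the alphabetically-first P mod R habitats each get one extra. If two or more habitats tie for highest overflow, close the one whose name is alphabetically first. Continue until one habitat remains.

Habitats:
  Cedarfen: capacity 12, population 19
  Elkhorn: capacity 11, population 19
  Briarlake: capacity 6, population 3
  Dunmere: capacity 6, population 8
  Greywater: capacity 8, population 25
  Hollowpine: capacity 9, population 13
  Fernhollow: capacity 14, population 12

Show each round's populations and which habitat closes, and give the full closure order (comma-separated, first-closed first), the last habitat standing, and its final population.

Round 1: Briarlake=3 Cedarfen=19 Dunmere=8 Elkhorn=19 Fernhollow=12 Greywater=25 Hollowpine=13 → close Greywater (overflow 17)
  25÷6 = 4 each, +1 to first 1
Round 2: Briarlake=8 Cedarfen=23 Dunmere=12 Elkhorn=23 Fernhollow=16 Hollowpine=17 → close Elkhorn (overflow 12)
  23÷5 = 4 each, +1 to first 3
Round 3: Briarlake=13 Cedarfen=28 Dunmere=17 Fernhollow=20 Hollowpine=21 → close Cedarfen (overflow 16)
  28÷4 = 7 each, +1 to first 0
Round 4: Briarlake=20 Dunmere=24 Fernhollow=27 Hollowpine=28 → close Hollowpine (overflow 19)
  28÷3 = 9 each, +1 to first 1
Round 5: Briarlake=30 Dunmere=33 Fernhollow=36 → close Dunmere (overflow 27)
  33÷2 = 16 each, +1 to first 1
Round 6: Briarlake=47 Fernhollow=52 → close Briarlake (overflow 41)
  47÷1 = 47 each, +1 to first 0

Closure order: Greywater, Elkhorn, Cedarfen, Hollowpine, Dunmere, Briarlake
Last habitat: Fernhollow with 99 animals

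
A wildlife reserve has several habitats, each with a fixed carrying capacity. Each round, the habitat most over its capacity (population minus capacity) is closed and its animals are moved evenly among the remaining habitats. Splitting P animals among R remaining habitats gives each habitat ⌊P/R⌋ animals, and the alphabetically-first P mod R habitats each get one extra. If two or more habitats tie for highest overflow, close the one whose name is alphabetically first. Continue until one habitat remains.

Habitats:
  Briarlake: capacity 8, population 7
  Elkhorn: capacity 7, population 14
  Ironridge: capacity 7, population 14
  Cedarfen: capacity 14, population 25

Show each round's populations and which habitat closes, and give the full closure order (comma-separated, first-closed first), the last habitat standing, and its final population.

Closure order: Cedarfen, Elkhorn, Ironridge
Last habitat: Briarlake with 60 animals

Round 1: Briarlake=7 Cedarfen=25 Elkhorn=14 Ironridge=14 → close Cedarfen (overflow 11)
  25÷3 = 8 each, +1 to first 1
Round 2: Briarlake=16 Elkhorn=22 Ironridge=22 → close Elkhorn (overflow 15)
  22÷2 = 11 each, +1 to first 0
Round 3: Briarlake=27 Ironridge=33 → close Ironridge (overflow 26)
  33÷1 = 33 each, +1 to first 0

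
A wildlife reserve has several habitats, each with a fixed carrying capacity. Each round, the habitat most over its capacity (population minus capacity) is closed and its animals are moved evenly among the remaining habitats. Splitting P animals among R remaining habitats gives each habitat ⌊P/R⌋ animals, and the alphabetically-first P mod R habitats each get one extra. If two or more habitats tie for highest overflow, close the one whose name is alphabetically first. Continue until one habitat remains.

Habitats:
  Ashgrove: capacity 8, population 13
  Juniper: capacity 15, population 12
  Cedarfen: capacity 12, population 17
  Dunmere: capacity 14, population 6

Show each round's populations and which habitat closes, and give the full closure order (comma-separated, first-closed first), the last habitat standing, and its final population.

Round 1: Ashgrove=13 Cedarfen=17 Dunmere=6 Juniper=12 → close Ashgrove (overflow 5)
  13÷3 = 4 each, +1 to first 1
Round 2: Cedarfen=22 Dunmere=10 Juniper=16 → close Cedarfen (overflow 10)
  22÷2 = 11 each, +1 to first 0
Round 3: Dunmere=21 Juniper=27 → close Juniper (overflow 12)
  27÷1 = 27 each, +1 to first 0

Closure order: Ashgrove, Cedarfen, Juniper
Last habitat: Dunmere with 48 animals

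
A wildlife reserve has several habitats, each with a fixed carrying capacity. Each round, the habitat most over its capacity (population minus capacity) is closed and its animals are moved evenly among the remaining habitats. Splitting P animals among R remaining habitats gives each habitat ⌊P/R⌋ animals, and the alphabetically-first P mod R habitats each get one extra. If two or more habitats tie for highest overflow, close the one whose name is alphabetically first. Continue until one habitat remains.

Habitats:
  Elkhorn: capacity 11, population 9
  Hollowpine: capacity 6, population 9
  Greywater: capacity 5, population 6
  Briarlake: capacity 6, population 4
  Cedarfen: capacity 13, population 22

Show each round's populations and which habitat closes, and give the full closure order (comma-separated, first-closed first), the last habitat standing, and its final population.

Round 1: Briarlake=4 Cedarfen=22 Elkhorn=9 Greywater=6 Hollowpine=9 → close Cedarfen (overflow 9)
  22÷4 = 5 each, +1 to first 2
Round 2: Briarlake=10 Elkhorn=15 Greywater=11 Hollowpine=14 → close Hollowpine (overflow 8)
  14÷3 = 4 each, +1 to first 2
Round 3: Briarlake=15 Elkhorn=20 Greywater=15 → close Greywater (overflow 10)
  15÷2 = 7 each, +1 to first 1
Round 4: Briarlake=23 Elkhorn=27 → close Briarlake (overflow 17)
  23÷1 = 23 each, +1 to first 0

Closure order: Cedarfen, Hollowpine, Greywater, Briarlake
Last habitat: Elkhorn with 50 animals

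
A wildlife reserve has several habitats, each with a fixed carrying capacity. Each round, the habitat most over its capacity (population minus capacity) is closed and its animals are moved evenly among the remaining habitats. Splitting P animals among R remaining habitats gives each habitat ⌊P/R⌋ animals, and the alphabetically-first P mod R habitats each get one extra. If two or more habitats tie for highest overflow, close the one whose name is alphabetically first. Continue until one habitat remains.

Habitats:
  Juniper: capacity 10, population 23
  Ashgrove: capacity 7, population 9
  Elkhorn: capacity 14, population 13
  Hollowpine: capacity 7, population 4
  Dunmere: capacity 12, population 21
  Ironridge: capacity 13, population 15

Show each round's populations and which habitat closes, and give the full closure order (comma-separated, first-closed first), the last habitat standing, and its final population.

Closure order: Juniper, Dunmere, Ashgrove, Ironridge, Elkhorn
Last habitat: Hollowpine with 85 animals

Round 1: Ashgrove=9 Dunmere=21 Elkhorn=13 Hollowpine=4 Ironridge=15 Juniper=23 → close Juniper (overflow 13)
  23÷5 = 4 each, +1 to first 3
Round 2: Ashgrove=14 Dunmere=26 Elkhorn=18 Hollowpine=8 Ironridge=19 → close Dunmere (overflow 14)
  26÷4 = 6 each, +1 to first 2
Round 3: Ashgrove=21 Elkhorn=25 Hollowpine=14 Ironridge=25 → close Ashgrove (overflow 14)
  21÷3 = 7 each, +1 to first 0
Round 4: Elkhorn=32 Hollowpine=21 Ironridge=32 → close Ironridge (overflow 19)
  32÷2 = 16 each, +1 to first 0
Round 5: Elkhorn=48 Hollowpine=37 → close Elkhorn (overflow 34)
  48÷1 = 48 each, +1 to first 0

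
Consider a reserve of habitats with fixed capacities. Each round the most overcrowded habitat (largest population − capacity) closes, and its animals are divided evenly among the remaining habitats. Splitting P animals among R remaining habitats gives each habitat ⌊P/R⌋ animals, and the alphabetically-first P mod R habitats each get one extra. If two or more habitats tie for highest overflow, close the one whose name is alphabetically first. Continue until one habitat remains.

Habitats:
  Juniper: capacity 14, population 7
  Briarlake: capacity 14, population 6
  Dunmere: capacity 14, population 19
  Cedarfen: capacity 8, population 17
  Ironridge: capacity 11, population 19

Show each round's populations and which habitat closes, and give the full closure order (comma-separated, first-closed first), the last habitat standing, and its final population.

Round 1: Briarlake=6 Cedarfen=17 Dunmere=19 Ironridge=19 Juniper=7 → close Cedarfen (overflow 9)
  17÷4 = 4 each, +1 to first 1
Round 2: Briarlake=11 Dunmere=23 Ironridge=23 Juniper=11 → close Ironridge (overflow 12)
  23÷3 = 7 each, +1 to first 2
Round 3: Briarlake=19 Dunmere=31 Juniper=18 → close Dunmere (overflow 17)
  31÷2 = 15 each, +1 to first 1
Round 4: Briarlake=35 Juniper=33 → close Briarlake (overflow 21)
  35÷1 = 35 each, +1 to first 0

Closure order: Cedarfen, Ironridge, Dunmere, Briarlake
Last habitat: Juniper with 68 animals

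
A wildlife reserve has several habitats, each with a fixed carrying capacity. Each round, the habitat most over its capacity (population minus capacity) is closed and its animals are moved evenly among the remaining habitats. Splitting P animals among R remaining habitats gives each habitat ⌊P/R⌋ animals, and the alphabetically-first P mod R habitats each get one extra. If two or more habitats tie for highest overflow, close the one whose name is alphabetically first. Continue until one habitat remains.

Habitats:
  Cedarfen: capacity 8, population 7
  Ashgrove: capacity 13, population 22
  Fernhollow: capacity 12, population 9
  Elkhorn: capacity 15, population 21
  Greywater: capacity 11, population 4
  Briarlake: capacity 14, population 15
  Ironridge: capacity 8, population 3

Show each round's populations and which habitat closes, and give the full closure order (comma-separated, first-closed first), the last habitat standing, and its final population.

Round 1: Ashgrove=22 Briarlake=15 Cedarfen=7 Elkhorn=21 Fernhollow=9 Greywater=4 Ironridge=3 → close Ashgrove (overflow 9)
  22÷6 = 3 each, +1 to first 4
Round 2: Briarlake=19 Cedarfen=11 Elkhorn=25 Fernhollow=13 Greywater=7 Ironridge=6 → close Elkhorn (overflow 10)
  25÷5 = 5 each, +1 to first 0
Round 3: Briarlake=24 Cedarfen=16 Fernhollow=18 Greywater=12 Ironridge=11 → close Briarlake (overflow 10)
  24÷4 = 6 each, +1 to first 0
Round 4: Cedarfen=22 Fernhollow=24 Greywater=18 Ironridge=17 → close Cedarfen (overflow 14)
  22÷3 = 7 each, +1 to first 1
Round 5: Fernhollow=32 Greywater=25 Ironridge=24 → close Fernhollow (overflow 20)
  32÷2 = 16 each, +1 to first 0
Round 6: Greywater=41 Ironridge=40 → close Ironridge (overflow 32)
  40÷1 = 40 each, +1 to first 0

Closure order: Ashgrove, Elkhorn, Briarlake, Cedarfen, Fernhollow, Ironridge
Last habitat: Greywater with 81 animals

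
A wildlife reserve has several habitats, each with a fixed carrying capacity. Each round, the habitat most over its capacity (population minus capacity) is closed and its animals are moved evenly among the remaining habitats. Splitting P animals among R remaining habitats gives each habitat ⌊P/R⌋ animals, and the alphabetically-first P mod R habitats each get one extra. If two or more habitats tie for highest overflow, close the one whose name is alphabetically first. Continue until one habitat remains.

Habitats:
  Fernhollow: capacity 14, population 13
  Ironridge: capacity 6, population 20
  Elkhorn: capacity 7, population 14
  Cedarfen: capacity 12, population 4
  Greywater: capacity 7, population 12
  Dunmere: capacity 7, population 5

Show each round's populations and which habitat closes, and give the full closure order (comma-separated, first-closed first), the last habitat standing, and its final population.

Closure order: Ironridge, Elkhorn, Greywater, Dunmere, Fernhollow
Last habitat: Cedarfen with 68 animals

Round 1: Cedarfen=4 Dunmere=5 Elkhorn=14 Fernhollow=13 Greywater=12 Ironridge=20 → close Ironridge (overflow 14)
  20÷5 = 4 each, +1 to first 0
Round 2: Cedarfen=8 Dunmere=9 Elkhorn=18 Fernhollow=17 Greywater=16 → close Elkhorn (overflow 11)
  18÷4 = 4 each, +1 to first 2
Round 3: Cedarfen=13 Dunmere=14 Fernhollow=21 Greywater=20 → close Greywater (overflow 13)
  20÷3 = 6 each, +1 to first 2
Round 4: Cedarfen=20 Dunmere=21 Fernhollow=27 → close Dunmere (overflow 14)
  21÷2 = 10 each, +1 to first 1
Round 5: Cedarfen=31 Fernhollow=37 → close Fernhollow (overflow 23)
  37÷1 = 37 each, +1 to first 0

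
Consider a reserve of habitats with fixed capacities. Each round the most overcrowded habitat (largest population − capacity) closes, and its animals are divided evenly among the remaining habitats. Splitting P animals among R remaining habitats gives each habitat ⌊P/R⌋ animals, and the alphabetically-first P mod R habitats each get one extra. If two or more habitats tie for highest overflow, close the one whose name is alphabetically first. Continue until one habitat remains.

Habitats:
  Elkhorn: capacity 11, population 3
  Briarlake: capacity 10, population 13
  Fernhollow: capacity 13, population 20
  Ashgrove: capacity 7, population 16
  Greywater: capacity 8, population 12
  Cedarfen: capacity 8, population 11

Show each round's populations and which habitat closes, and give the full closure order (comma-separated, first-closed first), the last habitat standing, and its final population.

Closure order: Ashgrove, Fernhollow, Briarlake, Cedarfen, Greywater
Last habitat: Elkhorn with 75 animals

Round 1: Ashgrove=16 Briarlake=13 Cedarfen=11 Elkhorn=3 Fernhollow=20 Greywater=12 → close Ashgrove (overflow 9)
  16÷5 = 3 each, +1 to first 1
Round 2: Briarlake=17 Cedarfen=14 Elkhorn=6 Fernhollow=23 Greywater=15 → close Fernhollow (overflow 10)
  23÷4 = 5 each, +1 to first 3
Round 3: Briarlake=23 Cedarfen=20 Elkhorn=12 Greywater=20 → close Briarlake (overflow 13)
  23÷3 = 7 each, +1 to first 2
Round 4: Cedarfen=28 Elkhorn=20 Greywater=27 → close Cedarfen (overflow 20)
  28÷2 = 14 each, +1 to first 0
Round 5: Elkhorn=34 Greywater=41 → close Greywater (overflow 33)
  41÷1 = 41 each, +1 to first 0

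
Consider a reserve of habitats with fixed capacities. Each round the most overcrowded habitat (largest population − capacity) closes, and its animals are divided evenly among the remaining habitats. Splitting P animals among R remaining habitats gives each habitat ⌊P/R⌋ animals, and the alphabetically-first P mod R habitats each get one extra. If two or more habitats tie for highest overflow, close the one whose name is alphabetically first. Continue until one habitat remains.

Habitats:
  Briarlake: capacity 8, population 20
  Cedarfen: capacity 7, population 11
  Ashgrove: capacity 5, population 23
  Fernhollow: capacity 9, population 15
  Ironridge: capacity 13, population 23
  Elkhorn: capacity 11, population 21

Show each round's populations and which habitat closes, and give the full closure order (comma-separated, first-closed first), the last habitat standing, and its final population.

Round 1: Ashgrove=23 Briarlake=20 Cedarfen=11 Elkhorn=21 Fernhollow=15 Ironridge=23 → close Ashgrove (overflow 18)
  23÷5 = 4 each, +1 to first 3
Round 2: Briarlake=25 Cedarfen=16 Elkhorn=26 Fernhollow=19 Ironridge=27 → close Briarlake (overflow 17)
  25÷4 = 6 each, +1 to first 1
Round 3: Cedarfen=23 Elkhorn=32 Fernhollow=25 Ironridge=33 → close Elkhorn (overflow 21)
  32÷3 = 10 each, +1 to first 2
Round 4: Cedarfen=34 Fernhollow=36 Ironridge=43 → close Ironridge (overflow 30)
  43÷2 = 21 each, +1 to first 1
Round 5: Cedarfen=56 Fernhollow=57 → close Cedarfen (overflow 49)
  56÷1 = 56 each, +1 to first 0

Closure order: Ashgrove, Briarlake, Elkhorn, Ironridge, Cedarfen
Last habitat: Fernhollow with 113 animals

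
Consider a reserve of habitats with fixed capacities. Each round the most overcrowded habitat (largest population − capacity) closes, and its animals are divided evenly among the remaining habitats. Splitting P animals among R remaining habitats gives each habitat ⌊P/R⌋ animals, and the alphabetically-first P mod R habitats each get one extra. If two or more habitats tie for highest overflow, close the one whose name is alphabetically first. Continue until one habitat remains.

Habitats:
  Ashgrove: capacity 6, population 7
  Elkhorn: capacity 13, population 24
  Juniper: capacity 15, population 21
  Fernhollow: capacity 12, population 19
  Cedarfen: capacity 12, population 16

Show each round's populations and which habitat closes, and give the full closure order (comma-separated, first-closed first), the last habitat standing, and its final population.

Closure order: Elkhorn, Fernhollow, Juniper, Cedarfen
Last habitat: Ashgrove with 87 animals

Round 1: Ashgrove=7 Cedarfen=16 Elkhorn=24 Fernhollow=19 Juniper=21 → close Elkhorn (overflow 11)
  24÷4 = 6 each, +1 to first 0
Round 2: Ashgrove=13 Cedarfen=22 Fernhollow=25 Juniper=27 → close Fernhollow (overflow 13)
  25÷3 = 8 each, +1 to first 1
Round 3: Ashgrove=22 Cedarfen=30 Juniper=35 → close Juniper (overflow 20)
  35÷2 = 17 each, +1 to first 1
Round 4: Ashgrove=40 Cedarfen=47 → close Cedarfen (overflow 35)
  47÷1 = 47 each, +1 to first 0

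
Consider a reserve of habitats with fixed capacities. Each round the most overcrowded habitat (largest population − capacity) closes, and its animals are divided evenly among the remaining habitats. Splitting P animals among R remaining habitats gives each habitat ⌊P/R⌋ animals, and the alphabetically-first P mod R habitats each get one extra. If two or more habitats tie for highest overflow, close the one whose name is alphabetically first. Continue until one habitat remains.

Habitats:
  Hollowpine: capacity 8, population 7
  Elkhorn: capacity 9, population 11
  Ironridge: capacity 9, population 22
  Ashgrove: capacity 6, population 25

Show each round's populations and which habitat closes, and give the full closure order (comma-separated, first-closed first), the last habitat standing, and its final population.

Round 1: Ashgrove=25 Elkhorn=11 Hollowpine=7 Ironridge=22 → close Ashgrove (overflow 19)
  25÷3 = 8 each, +1 to first 1
Round 2: Elkhorn=20 Hollowpine=15 Ironridge=30 → close Ironridge (overflow 21)
  30÷2 = 15 each, +1 to first 0
Round 3: Elkhorn=35 Hollowpine=30 → close Elkhorn (overflow 26)
  35÷1 = 35 each, +1 to first 0

Closure order: Ashgrove, Ironridge, Elkhorn
Last habitat: Hollowpine with 65 animals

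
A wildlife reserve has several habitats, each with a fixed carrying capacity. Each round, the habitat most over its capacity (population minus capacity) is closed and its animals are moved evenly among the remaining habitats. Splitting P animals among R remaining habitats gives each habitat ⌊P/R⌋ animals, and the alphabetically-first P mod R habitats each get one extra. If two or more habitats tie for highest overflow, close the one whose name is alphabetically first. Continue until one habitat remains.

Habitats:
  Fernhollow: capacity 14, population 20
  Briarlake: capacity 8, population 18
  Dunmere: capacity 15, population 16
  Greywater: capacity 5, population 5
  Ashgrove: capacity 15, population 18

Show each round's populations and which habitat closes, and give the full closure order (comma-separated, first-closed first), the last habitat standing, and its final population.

Closure order: Briarlake, Fernhollow, Ashgrove, Dunmere
Last habitat: Greywater with 77 animals

Round 1: Ashgrove=18 Briarlake=18 Dunmere=16 Fernhollow=20 Greywater=5 → close Briarlake (overflow 10)
  18÷4 = 4 each, +1 to first 2
Round 2: Ashgrove=23 Dunmere=21 Fernhollow=24 Greywater=9 → close Fernhollow (overflow 10)
  24÷3 = 8 each, +1 to first 0
Round 3: Ashgrove=31 Dunmere=29 Greywater=17 → close Ashgrove (overflow 16)
  31÷2 = 15 each, +1 to first 1
Round 4: Dunmere=45 Greywater=32 → close Dunmere (overflow 30)
  45÷1 = 45 each, +1 to first 0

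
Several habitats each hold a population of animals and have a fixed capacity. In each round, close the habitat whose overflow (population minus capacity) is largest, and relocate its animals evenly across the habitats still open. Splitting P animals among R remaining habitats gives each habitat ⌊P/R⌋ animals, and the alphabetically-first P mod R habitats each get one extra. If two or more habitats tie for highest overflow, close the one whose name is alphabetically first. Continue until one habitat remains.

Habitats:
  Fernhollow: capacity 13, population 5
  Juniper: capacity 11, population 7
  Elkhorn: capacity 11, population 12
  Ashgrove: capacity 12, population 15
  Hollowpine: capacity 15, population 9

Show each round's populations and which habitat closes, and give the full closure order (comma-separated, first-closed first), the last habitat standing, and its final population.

Closure order: Ashgrove, Elkhorn, Juniper, Fernhollow
Last habitat: Hollowpine with 48 animals

Round 1: Ashgrove=15 Elkhorn=12 Fernhollow=5 Hollowpine=9 Juniper=7 → close Ashgrove (overflow 3)
  15÷4 = 3 each, +1 to first 3
Round 2: Elkhorn=16 Fernhollow=9 Hollowpine=13 Juniper=10 → close Elkhorn (overflow 5)
  16÷3 = 5 each, +1 to first 1
Round 3: Fernhollow=15 Hollowpine=18 Juniper=15 → close Juniper (overflow 4)
  15÷2 = 7 each, +1 to first 1
Round 4: Fernhollow=23 Hollowpine=25 → close Fernhollow (overflow 10)
  23÷1 = 23 each, +1 to first 0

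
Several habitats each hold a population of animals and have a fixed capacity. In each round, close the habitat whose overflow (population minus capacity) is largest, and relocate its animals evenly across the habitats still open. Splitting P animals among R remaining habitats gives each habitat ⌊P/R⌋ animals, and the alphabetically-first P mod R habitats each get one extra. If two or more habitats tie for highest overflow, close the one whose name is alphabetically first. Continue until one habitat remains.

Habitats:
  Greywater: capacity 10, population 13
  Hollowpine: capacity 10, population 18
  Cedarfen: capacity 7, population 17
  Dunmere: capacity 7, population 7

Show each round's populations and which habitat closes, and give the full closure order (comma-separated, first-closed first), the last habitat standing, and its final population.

Closure order: Cedarfen, Hollowpine, Greywater
Last habitat: Dunmere with 55 animals

Round 1: Cedarfen=17 Dunmere=7 Greywater=13 Hollowpine=18 → close Cedarfen (overflow 10)
  17÷3 = 5 each, +1 to first 2
Round 2: Dunmere=13 Greywater=19 Hollowpine=23 → close Hollowpine (overflow 13)
  23÷2 = 11 each, +1 to first 1
Round 3: Dunmere=25 Greywater=30 → close Greywater (overflow 20)
  30÷1 = 30 each, +1 to first 0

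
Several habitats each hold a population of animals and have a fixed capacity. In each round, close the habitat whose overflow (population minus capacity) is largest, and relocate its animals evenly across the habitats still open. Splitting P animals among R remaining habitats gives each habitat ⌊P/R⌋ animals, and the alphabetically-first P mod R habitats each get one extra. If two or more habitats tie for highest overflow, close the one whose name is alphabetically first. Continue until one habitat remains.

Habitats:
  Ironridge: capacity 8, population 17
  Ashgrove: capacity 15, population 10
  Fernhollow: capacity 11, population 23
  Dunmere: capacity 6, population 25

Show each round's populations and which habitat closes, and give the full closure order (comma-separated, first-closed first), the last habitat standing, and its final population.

Round 1: Ashgrove=10 Dunmere=25 Fernhollow=23 Ironridge=17 → close Dunmere (overflow 19)
  25÷3 = 8 each, +1 to first 1
Round 2: Ashgrove=19 Fernhollow=31 Ironridge=25 → close Fernhollow (overflow 20)
  31÷2 = 15 each, +1 to first 1
Round 3: Ashgrove=35 Ironridge=40 → close Ironridge (overflow 32)
  40÷1 = 40 each, +1 to first 0

Closure order: Dunmere, Fernhollow, Ironridge
Last habitat: Ashgrove with 75 animals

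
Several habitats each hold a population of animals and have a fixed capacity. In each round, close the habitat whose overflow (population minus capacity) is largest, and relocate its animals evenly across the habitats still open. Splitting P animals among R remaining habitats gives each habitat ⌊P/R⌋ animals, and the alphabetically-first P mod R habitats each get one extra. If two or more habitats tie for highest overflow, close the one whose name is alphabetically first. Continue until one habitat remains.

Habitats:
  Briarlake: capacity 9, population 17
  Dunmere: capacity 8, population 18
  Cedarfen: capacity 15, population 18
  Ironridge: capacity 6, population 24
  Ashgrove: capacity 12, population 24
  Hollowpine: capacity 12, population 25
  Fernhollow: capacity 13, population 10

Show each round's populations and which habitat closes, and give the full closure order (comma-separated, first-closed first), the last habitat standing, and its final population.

Round 1: Ashgrove=24 Briarlake=17 Cedarfen=18 Dunmere=18 Fernhollow=10 Hollowpine=25 Ironridge=24 → close Ironridge (overflow 18)
  24÷6 = 4 each, +1 to first 0
Round 2: Ashgrove=28 Briarlake=21 Cedarfen=22 Dunmere=22 Fernhollow=14 Hollowpine=29 → close Hollowpine (overflow 17)
  29÷5 = 5 each, +1 to first 4
Round 3: Ashgrove=34 Briarlake=27 Cedarfen=28 Dunmere=28 Fernhollow=19 → close Ashgrove (overflow 22)
  34÷4 = 8 each, +1 to first 2
Round 4: Briarlake=36 Cedarfen=37 Dunmere=36 Fernhollow=27 → close Dunmere (overflow 28)
  36÷3 = 12 each, +1 to first 0
Round 5: Briarlake=48 Cedarfen=49 Fernhollow=39 → close Briarlake (overflow 39)
  48÷2 = 24 each, +1 to first 0
Round 6: Cedarfen=73 Fernhollow=63 → close Cedarfen (overflow 58)
  73÷1 = 73 each, +1 to first 0

Closure order: Ironridge, Hollowpine, Ashgrove, Dunmere, Briarlake, Cedarfen
Last habitat: Fernhollow with 136 animals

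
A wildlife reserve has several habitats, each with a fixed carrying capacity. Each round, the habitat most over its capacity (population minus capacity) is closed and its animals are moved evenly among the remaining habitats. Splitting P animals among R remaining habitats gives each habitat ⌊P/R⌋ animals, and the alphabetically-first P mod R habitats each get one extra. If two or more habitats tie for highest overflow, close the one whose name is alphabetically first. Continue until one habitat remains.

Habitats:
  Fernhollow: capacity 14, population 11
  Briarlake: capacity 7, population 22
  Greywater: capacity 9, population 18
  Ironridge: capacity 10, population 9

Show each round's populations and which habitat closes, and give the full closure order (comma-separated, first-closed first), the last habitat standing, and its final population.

Closure order: Briarlake, Greywater, Fernhollow
Last habitat: Ironridge with 60 animals

Round 1: Briarlake=22 Fernhollow=11 Greywater=18 Ironridge=9 → close Briarlake (overflow 15)
  22÷3 = 7 each, +1 to first 1
Round 2: Fernhollow=19 Greywater=25 Ironridge=16 → close Greywater (overflow 16)
  25÷2 = 12 each, +1 to first 1
Round 3: Fernhollow=32 Ironridge=28 → close Fernhollow (overflow 18)
  32÷1 = 32 each, +1 to first 0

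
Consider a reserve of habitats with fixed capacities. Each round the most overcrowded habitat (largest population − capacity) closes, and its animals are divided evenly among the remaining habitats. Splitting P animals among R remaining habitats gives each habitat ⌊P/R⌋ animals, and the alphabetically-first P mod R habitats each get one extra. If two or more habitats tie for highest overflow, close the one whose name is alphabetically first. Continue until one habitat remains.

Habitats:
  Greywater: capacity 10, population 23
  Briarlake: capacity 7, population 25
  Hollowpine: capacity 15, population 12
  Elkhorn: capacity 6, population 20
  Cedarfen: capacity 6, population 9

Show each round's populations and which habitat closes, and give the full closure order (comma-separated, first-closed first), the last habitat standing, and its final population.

Closure order: Briarlake, Elkhorn, Greywater, Cedarfen
Last habitat: Hollowpine with 89 animals

Round 1: Briarlake=25 Cedarfen=9 Elkhorn=20 Greywater=23 Hollowpine=12 → close Briarlake (overflow 18)
  25÷4 = 6 each, +1 to first 1
Round 2: Cedarfen=16 Elkhorn=26 Greywater=29 Hollowpine=18 → close Elkhorn (overflow 20)
  26÷3 = 8 each, +1 to first 2
Round 3: Cedarfen=25 Greywater=38 Hollowpine=26 → close Greywater (overflow 28)
  38÷2 = 19 each, +1 to first 0
Round 4: Cedarfen=44 Hollowpine=45 → close Cedarfen (overflow 38)
  44÷1 = 44 each, +1 to first 0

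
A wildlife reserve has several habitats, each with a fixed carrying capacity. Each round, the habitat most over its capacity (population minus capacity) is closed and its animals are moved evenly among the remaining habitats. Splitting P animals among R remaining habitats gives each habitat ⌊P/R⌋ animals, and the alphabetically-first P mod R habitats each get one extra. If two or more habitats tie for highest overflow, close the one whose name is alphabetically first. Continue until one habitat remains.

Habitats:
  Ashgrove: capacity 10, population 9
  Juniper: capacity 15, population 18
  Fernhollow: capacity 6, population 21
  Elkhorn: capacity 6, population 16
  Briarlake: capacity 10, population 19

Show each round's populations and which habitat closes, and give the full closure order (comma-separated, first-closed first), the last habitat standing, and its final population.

Closure order: Fernhollow, Elkhorn, Briarlake, Juniper
Last habitat: Ashgrove with 83 animals

Round 1: Ashgrove=9 Briarlake=19 Elkhorn=16 Fernhollow=21 Juniper=18 → close Fernhollow (overflow 15)
  21÷4 = 5 each, +1 to first 1
Round 2: Ashgrove=15 Briarlake=24 Elkhorn=21 Juniper=23 → close Elkhorn (overflow 15)
  21÷3 = 7 each, +1 to first 0
Round 3: Ashgrove=22 Briarlake=31 Juniper=30 → close Briarlake (overflow 21)
  31÷2 = 15 each, +1 to first 1
Round 4: Ashgrove=38 Juniper=45 → close Juniper (overflow 30)
  45÷1 = 45 each, +1 to first 0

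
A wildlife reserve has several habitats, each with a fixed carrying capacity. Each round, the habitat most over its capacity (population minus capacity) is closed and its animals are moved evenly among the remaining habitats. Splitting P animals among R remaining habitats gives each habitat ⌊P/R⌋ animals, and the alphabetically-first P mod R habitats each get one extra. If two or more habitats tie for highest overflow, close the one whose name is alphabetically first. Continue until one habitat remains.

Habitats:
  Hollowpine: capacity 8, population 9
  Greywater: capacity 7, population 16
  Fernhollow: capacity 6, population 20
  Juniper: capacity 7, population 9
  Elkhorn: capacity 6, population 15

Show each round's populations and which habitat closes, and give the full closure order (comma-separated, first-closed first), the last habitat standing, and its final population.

Closure order: Fernhollow, Elkhorn, Greywater, Hollowpine
Last habitat: Juniper with 69 animals

Round 1: Elkhorn=15 Fernhollow=20 Greywater=16 Hollowpine=9 Juniper=9 → close Fernhollow (overflow 14)
  20÷4 = 5 each, +1 to first 0
Round 2: Elkhorn=20 Greywater=21 Hollowpine=14 Juniper=14 → close Elkhorn (overflow 14)
  20÷3 = 6 each, +1 to first 2
Round 3: Greywater=28 Hollowpine=21 Juniper=20 → close Greywater (overflow 21)
  28÷2 = 14 each, +1 to first 0
Round 4: Hollowpine=35 Juniper=34 → close Hollowpine (overflow 27)
  35÷1 = 35 each, +1 to first 0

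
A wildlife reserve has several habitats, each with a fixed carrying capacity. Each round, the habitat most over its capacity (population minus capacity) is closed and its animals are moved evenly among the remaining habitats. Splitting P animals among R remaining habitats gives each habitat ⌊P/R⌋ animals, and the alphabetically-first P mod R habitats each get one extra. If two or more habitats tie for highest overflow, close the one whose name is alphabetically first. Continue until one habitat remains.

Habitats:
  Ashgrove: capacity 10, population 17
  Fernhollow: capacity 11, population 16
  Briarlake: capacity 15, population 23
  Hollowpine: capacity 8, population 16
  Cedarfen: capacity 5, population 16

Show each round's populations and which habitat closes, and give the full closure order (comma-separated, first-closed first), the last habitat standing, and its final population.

Closure order: Cedarfen, Briarlake, Hollowpine, Ashgrove
Last habitat: Fernhollow with 88 animals

Round 1: Ashgrove=17 Briarlake=23 Cedarfen=16 Fernhollow=16 Hollowpine=16 → close Cedarfen (overflow 11)
  16÷4 = 4 each, +1 to first 0
Round 2: Ashgrove=21 Briarlake=27 Fernhollow=20 Hollowpine=20 → close Briarlake (overflow 12)
  27÷3 = 9 each, +1 to first 0
Round 3: Ashgrove=30 Fernhollow=29 Hollowpine=29 → close Hollowpine (overflow 21)
  29÷2 = 14 each, +1 to first 1
Round 4: Ashgrove=45 Fernhollow=43 → close Ashgrove (overflow 35)
  45÷1 = 45 each, +1 to first 0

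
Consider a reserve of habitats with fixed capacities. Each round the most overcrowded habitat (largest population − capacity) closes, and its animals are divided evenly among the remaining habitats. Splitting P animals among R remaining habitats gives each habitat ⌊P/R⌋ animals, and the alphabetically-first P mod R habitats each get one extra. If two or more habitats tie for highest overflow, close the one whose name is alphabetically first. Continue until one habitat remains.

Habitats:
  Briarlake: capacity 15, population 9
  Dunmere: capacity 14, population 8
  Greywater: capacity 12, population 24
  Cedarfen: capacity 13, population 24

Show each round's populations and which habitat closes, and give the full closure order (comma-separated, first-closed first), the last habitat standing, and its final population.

Round 1: Briarlake=9 Cedarfen=24 Dunmere=8 Greywater=24 → close Greywater (overflow 12)
  24÷3 = 8 each, +1 to first 0
Round 2: Briarlake=17 Cedarfen=32 Dunmere=16 → close Cedarfen (overflow 19)
  32÷2 = 16 each, +1 to first 0
Round 3: Briarlake=33 Dunmere=32 → close Briarlake (overflow 18)
  33÷1 = 33 each, +1 to first 0

Closure order: Greywater, Cedarfen, Briarlake
Last habitat: Dunmere with 65 animals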